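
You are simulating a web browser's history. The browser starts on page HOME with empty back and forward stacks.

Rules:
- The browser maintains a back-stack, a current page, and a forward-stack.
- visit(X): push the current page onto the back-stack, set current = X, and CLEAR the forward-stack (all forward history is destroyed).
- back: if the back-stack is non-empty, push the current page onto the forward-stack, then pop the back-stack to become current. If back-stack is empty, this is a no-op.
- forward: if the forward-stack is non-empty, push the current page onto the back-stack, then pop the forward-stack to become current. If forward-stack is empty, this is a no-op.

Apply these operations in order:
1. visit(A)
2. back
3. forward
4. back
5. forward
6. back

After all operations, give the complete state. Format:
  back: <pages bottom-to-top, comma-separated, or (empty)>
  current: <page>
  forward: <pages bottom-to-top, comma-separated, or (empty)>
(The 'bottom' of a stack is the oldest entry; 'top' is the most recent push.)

After 1 (visit(A)): cur=A back=1 fwd=0
After 2 (back): cur=HOME back=0 fwd=1
After 3 (forward): cur=A back=1 fwd=0
After 4 (back): cur=HOME back=0 fwd=1
After 5 (forward): cur=A back=1 fwd=0
After 6 (back): cur=HOME back=0 fwd=1

Answer: back: (empty)
current: HOME
forward: A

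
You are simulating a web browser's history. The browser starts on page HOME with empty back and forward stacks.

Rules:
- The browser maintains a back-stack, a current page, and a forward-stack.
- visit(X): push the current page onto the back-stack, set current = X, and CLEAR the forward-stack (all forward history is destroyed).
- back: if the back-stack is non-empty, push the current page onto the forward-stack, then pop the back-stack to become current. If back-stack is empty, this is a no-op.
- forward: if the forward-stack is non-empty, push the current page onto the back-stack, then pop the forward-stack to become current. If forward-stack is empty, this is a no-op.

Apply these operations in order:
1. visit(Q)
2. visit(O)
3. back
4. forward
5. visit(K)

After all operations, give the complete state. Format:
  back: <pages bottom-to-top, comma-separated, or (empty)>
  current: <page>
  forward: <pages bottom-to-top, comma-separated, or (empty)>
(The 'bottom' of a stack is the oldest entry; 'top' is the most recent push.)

After 1 (visit(Q)): cur=Q back=1 fwd=0
After 2 (visit(O)): cur=O back=2 fwd=0
After 3 (back): cur=Q back=1 fwd=1
After 4 (forward): cur=O back=2 fwd=0
After 5 (visit(K)): cur=K back=3 fwd=0

Answer: back: HOME,Q,O
current: K
forward: (empty)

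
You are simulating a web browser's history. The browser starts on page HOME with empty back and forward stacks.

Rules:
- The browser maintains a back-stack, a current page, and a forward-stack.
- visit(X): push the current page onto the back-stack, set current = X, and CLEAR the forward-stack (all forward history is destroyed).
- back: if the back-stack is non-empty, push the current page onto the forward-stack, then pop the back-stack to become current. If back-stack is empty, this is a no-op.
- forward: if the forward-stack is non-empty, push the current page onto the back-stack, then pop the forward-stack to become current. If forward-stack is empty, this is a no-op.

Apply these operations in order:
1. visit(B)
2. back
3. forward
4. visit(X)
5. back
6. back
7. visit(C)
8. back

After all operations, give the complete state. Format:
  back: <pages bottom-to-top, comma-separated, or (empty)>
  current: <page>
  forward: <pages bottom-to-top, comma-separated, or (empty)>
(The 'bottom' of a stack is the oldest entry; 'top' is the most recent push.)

Answer: back: (empty)
current: HOME
forward: C

Derivation:
After 1 (visit(B)): cur=B back=1 fwd=0
After 2 (back): cur=HOME back=0 fwd=1
After 3 (forward): cur=B back=1 fwd=0
After 4 (visit(X)): cur=X back=2 fwd=0
After 5 (back): cur=B back=1 fwd=1
After 6 (back): cur=HOME back=0 fwd=2
After 7 (visit(C)): cur=C back=1 fwd=0
After 8 (back): cur=HOME back=0 fwd=1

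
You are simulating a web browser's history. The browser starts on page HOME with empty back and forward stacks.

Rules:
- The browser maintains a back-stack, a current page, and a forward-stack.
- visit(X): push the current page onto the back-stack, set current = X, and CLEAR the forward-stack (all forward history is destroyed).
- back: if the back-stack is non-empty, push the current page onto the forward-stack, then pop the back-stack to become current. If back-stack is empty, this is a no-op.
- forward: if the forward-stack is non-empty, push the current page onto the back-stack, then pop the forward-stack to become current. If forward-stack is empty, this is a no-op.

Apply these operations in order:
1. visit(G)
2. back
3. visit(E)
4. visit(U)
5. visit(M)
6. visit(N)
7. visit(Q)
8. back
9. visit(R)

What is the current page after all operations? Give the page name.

Answer: R

Derivation:
After 1 (visit(G)): cur=G back=1 fwd=0
After 2 (back): cur=HOME back=0 fwd=1
After 3 (visit(E)): cur=E back=1 fwd=0
After 4 (visit(U)): cur=U back=2 fwd=0
After 5 (visit(M)): cur=M back=3 fwd=0
After 6 (visit(N)): cur=N back=4 fwd=0
After 7 (visit(Q)): cur=Q back=5 fwd=0
After 8 (back): cur=N back=4 fwd=1
After 9 (visit(R)): cur=R back=5 fwd=0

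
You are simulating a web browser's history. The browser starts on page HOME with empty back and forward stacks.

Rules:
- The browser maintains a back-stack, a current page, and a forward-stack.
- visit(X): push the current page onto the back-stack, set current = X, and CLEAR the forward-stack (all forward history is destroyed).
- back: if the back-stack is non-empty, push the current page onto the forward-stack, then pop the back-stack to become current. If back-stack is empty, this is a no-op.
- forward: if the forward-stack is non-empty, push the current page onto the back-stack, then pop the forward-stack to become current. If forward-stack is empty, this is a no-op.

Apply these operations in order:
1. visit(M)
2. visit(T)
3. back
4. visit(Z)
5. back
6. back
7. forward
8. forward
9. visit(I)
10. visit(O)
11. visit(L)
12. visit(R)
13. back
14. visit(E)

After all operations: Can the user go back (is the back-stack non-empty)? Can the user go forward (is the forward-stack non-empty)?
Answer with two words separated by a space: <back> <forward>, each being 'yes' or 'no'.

After 1 (visit(M)): cur=M back=1 fwd=0
After 2 (visit(T)): cur=T back=2 fwd=0
After 3 (back): cur=M back=1 fwd=1
After 4 (visit(Z)): cur=Z back=2 fwd=0
After 5 (back): cur=M back=1 fwd=1
After 6 (back): cur=HOME back=0 fwd=2
After 7 (forward): cur=M back=1 fwd=1
After 8 (forward): cur=Z back=2 fwd=0
After 9 (visit(I)): cur=I back=3 fwd=0
After 10 (visit(O)): cur=O back=4 fwd=0
After 11 (visit(L)): cur=L back=5 fwd=0
After 12 (visit(R)): cur=R back=6 fwd=0
After 13 (back): cur=L back=5 fwd=1
After 14 (visit(E)): cur=E back=6 fwd=0

Answer: yes no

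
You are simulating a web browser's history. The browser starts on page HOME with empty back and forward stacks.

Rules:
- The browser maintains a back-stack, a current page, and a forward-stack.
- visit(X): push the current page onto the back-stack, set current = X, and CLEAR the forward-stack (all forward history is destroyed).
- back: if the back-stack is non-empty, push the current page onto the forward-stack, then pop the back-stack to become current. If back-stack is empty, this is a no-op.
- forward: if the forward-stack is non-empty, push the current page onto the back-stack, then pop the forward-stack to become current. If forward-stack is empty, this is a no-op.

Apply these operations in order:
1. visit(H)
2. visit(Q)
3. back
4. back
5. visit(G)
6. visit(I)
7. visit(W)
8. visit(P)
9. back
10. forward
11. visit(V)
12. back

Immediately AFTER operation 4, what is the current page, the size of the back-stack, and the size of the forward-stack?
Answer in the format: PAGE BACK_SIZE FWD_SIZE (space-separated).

After 1 (visit(H)): cur=H back=1 fwd=0
After 2 (visit(Q)): cur=Q back=2 fwd=0
After 3 (back): cur=H back=1 fwd=1
After 4 (back): cur=HOME back=0 fwd=2

HOME 0 2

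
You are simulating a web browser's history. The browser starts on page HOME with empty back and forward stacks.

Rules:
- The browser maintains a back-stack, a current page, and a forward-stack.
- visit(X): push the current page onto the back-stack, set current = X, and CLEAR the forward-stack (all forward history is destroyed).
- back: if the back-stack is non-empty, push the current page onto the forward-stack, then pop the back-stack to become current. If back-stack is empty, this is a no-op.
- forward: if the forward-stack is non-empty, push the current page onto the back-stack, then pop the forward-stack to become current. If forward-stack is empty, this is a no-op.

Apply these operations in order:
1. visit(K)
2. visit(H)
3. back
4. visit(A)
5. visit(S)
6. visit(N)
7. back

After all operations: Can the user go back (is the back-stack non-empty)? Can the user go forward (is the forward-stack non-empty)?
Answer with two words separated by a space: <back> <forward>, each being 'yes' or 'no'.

Answer: yes yes

Derivation:
After 1 (visit(K)): cur=K back=1 fwd=0
After 2 (visit(H)): cur=H back=2 fwd=0
After 3 (back): cur=K back=1 fwd=1
After 4 (visit(A)): cur=A back=2 fwd=0
After 5 (visit(S)): cur=S back=3 fwd=0
After 6 (visit(N)): cur=N back=4 fwd=0
After 7 (back): cur=S back=3 fwd=1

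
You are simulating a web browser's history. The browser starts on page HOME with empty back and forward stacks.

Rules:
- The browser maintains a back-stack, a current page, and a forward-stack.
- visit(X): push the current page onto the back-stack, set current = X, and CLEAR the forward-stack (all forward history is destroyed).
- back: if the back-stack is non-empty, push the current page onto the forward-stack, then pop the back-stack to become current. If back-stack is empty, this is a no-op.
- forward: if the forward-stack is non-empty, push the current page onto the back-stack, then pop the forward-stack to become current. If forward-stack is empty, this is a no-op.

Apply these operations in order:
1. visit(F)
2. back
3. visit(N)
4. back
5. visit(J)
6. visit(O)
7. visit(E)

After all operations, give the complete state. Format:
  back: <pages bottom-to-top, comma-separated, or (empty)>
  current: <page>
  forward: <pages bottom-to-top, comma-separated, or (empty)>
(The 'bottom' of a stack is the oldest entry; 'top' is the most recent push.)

Answer: back: HOME,J,O
current: E
forward: (empty)

Derivation:
After 1 (visit(F)): cur=F back=1 fwd=0
After 2 (back): cur=HOME back=0 fwd=1
After 3 (visit(N)): cur=N back=1 fwd=0
After 4 (back): cur=HOME back=0 fwd=1
After 5 (visit(J)): cur=J back=1 fwd=0
After 6 (visit(O)): cur=O back=2 fwd=0
After 7 (visit(E)): cur=E back=3 fwd=0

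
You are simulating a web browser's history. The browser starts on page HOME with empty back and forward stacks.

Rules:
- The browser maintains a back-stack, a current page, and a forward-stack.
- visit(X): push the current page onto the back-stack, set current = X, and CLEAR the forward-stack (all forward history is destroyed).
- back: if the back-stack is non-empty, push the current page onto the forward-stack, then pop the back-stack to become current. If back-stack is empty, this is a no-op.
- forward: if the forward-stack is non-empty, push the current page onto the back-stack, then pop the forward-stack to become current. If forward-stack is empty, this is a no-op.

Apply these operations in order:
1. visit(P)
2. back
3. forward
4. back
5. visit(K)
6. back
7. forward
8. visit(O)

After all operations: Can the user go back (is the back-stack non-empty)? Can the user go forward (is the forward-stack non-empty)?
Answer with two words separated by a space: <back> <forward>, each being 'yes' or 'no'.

Answer: yes no

Derivation:
After 1 (visit(P)): cur=P back=1 fwd=0
After 2 (back): cur=HOME back=0 fwd=1
After 3 (forward): cur=P back=1 fwd=0
After 4 (back): cur=HOME back=0 fwd=1
After 5 (visit(K)): cur=K back=1 fwd=0
After 6 (back): cur=HOME back=0 fwd=1
After 7 (forward): cur=K back=1 fwd=0
After 8 (visit(O)): cur=O back=2 fwd=0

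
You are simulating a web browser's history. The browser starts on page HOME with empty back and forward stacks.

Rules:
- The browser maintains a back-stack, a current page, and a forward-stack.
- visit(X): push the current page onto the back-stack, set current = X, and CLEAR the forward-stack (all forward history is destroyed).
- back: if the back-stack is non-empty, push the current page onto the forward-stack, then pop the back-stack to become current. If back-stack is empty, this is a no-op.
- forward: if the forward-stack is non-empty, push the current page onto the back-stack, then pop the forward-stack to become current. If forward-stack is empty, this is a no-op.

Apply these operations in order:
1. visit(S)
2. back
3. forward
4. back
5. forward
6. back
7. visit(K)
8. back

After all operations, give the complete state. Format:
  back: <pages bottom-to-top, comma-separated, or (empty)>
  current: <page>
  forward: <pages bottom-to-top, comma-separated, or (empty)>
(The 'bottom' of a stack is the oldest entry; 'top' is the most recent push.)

After 1 (visit(S)): cur=S back=1 fwd=0
After 2 (back): cur=HOME back=0 fwd=1
After 3 (forward): cur=S back=1 fwd=0
After 4 (back): cur=HOME back=0 fwd=1
After 5 (forward): cur=S back=1 fwd=0
After 6 (back): cur=HOME back=0 fwd=1
After 7 (visit(K)): cur=K back=1 fwd=0
After 8 (back): cur=HOME back=0 fwd=1

Answer: back: (empty)
current: HOME
forward: K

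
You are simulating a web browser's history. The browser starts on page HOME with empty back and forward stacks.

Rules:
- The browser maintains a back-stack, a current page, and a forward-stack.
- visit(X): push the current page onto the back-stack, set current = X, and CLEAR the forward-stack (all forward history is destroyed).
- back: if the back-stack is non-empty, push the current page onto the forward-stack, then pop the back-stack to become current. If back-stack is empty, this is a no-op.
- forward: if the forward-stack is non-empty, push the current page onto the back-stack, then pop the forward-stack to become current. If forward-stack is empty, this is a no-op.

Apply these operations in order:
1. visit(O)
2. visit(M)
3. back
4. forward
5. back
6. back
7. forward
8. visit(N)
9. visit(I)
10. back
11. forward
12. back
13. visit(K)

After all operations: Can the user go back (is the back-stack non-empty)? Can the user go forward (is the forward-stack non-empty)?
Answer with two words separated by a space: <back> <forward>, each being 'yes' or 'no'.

Answer: yes no

Derivation:
After 1 (visit(O)): cur=O back=1 fwd=0
After 2 (visit(M)): cur=M back=2 fwd=0
After 3 (back): cur=O back=1 fwd=1
After 4 (forward): cur=M back=2 fwd=0
After 5 (back): cur=O back=1 fwd=1
After 6 (back): cur=HOME back=0 fwd=2
After 7 (forward): cur=O back=1 fwd=1
After 8 (visit(N)): cur=N back=2 fwd=0
After 9 (visit(I)): cur=I back=3 fwd=0
After 10 (back): cur=N back=2 fwd=1
After 11 (forward): cur=I back=3 fwd=0
After 12 (back): cur=N back=2 fwd=1
After 13 (visit(K)): cur=K back=3 fwd=0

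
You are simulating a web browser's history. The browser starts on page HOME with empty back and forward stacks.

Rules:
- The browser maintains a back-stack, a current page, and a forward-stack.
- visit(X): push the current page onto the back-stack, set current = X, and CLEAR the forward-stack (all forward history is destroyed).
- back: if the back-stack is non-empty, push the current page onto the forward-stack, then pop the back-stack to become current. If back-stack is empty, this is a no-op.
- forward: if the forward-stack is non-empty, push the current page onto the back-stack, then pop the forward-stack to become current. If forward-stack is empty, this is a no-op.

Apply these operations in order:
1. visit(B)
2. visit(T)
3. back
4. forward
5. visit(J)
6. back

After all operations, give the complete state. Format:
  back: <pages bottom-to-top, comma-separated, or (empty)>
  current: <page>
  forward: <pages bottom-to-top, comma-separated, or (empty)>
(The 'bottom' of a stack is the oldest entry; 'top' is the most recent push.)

Answer: back: HOME,B
current: T
forward: J

Derivation:
After 1 (visit(B)): cur=B back=1 fwd=0
After 2 (visit(T)): cur=T back=2 fwd=0
After 3 (back): cur=B back=1 fwd=1
After 4 (forward): cur=T back=2 fwd=0
After 5 (visit(J)): cur=J back=3 fwd=0
After 6 (back): cur=T back=2 fwd=1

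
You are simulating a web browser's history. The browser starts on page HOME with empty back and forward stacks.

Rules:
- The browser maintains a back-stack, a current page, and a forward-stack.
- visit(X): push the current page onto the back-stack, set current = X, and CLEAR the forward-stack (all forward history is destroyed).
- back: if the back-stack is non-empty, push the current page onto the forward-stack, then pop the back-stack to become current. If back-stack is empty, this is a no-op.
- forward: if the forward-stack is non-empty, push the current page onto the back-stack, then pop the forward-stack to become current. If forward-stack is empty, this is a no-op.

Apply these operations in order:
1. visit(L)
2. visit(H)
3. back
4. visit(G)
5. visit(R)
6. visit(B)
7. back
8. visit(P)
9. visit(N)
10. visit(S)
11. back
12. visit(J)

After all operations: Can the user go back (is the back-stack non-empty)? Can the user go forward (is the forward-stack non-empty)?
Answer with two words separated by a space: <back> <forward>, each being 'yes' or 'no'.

After 1 (visit(L)): cur=L back=1 fwd=0
After 2 (visit(H)): cur=H back=2 fwd=0
After 3 (back): cur=L back=1 fwd=1
After 4 (visit(G)): cur=G back=2 fwd=0
After 5 (visit(R)): cur=R back=3 fwd=0
After 6 (visit(B)): cur=B back=4 fwd=0
After 7 (back): cur=R back=3 fwd=1
After 8 (visit(P)): cur=P back=4 fwd=0
After 9 (visit(N)): cur=N back=5 fwd=0
After 10 (visit(S)): cur=S back=6 fwd=0
After 11 (back): cur=N back=5 fwd=1
After 12 (visit(J)): cur=J back=6 fwd=0

Answer: yes no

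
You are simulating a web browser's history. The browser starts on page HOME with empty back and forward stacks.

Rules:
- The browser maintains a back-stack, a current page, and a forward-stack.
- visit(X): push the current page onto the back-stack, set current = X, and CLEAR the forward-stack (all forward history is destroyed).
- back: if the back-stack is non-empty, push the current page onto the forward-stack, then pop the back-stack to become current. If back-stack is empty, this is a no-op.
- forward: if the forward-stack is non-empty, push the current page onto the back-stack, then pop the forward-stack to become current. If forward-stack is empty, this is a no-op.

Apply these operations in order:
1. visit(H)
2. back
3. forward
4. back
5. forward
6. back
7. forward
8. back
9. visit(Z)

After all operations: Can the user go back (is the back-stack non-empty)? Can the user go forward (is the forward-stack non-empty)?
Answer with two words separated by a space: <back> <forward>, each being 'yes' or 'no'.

Answer: yes no

Derivation:
After 1 (visit(H)): cur=H back=1 fwd=0
After 2 (back): cur=HOME back=0 fwd=1
After 3 (forward): cur=H back=1 fwd=0
After 4 (back): cur=HOME back=0 fwd=1
After 5 (forward): cur=H back=1 fwd=0
After 6 (back): cur=HOME back=0 fwd=1
After 7 (forward): cur=H back=1 fwd=0
After 8 (back): cur=HOME back=0 fwd=1
After 9 (visit(Z)): cur=Z back=1 fwd=0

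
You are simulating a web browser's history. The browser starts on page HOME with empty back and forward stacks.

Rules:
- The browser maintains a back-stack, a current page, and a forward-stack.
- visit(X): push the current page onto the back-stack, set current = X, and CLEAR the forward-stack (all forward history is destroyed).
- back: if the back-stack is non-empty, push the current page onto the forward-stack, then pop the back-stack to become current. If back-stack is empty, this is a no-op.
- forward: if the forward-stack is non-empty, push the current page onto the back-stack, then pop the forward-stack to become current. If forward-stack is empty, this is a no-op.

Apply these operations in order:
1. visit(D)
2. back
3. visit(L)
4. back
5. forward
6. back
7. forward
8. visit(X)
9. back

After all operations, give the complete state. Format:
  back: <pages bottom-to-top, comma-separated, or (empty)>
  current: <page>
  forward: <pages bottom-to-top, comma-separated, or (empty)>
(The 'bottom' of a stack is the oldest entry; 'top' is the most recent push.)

After 1 (visit(D)): cur=D back=1 fwd=0
After 2 (back): cur=HOME back=0 fwd=1
After 3 (visit(L)): cur=L back=1 fwd=0
After 4 (back): cur=HOME back=0 fwd=1
After 5 (forward): cur=L back=1 fwd=0
After 6 (back): cur=HOME back=0 fwd=1
After 7 (forward): cur=L back=1 fwd=0
After 8 (visit(X)): cur=X back=2 fwd=0
After 9 (back): cur=L back=1 fwd=1

Answer: back: HOME
current: L
forward: X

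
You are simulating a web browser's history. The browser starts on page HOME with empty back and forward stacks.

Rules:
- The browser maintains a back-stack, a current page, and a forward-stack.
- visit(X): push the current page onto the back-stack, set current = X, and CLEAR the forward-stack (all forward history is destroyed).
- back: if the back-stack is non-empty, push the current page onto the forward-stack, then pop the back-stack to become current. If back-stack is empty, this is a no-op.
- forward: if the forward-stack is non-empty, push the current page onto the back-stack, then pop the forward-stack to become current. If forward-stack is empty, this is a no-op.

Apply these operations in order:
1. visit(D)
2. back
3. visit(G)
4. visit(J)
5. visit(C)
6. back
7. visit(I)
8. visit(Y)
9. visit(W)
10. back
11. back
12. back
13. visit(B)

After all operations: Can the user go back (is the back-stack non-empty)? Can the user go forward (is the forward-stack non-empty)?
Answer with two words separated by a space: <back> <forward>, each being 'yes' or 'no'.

Answer: yes no

Derivation:
After 1 (visit(D)): cur=D back=1 fwd=0
After 2 (back): cur=HOME back=0 fwd=1
After 3 (visit(G)): cur=G back=1 fwd=0
After 4 (visit(J)): cur=J back=2 fwd=0
After 5 (visit(C)): cur=C back=3 fwd=0
After 6 (back): cur=J back=2 fwd=1
After 7 (visit(I)): cur=I back=3 fwd=0
After 8 (visit(Y)): cur=Y back=4 fwd=0
After 9 (visit(W)): cur=W back=5 fwd=0
After 10 (back): cur=Y back=4 fwd=1
After 11 (back): cur=I back=3 fwd=2
After 12 (back): cur=J back=2 fwd=3
After 13 (visit(B)): cur=B back=3 fwd=0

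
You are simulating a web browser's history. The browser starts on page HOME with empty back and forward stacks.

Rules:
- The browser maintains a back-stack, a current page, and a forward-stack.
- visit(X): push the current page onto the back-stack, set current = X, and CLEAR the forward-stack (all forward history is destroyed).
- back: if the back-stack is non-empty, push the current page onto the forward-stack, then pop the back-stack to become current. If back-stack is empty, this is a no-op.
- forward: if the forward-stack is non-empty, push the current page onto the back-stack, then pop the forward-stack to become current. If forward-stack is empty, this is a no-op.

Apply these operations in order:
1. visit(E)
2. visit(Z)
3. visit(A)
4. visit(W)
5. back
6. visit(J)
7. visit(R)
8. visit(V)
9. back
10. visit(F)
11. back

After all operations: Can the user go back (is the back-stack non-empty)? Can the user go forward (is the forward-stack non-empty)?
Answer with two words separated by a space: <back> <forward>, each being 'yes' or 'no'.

After 1 (visit(E)): cur=E back=1 fwd=0
After 2 (visit(Z)): cur=Z back=2 fwd=0
After 3 (visit(A)): cur=A back=3 fwd=0
After 4 (visit(W)): cur=W back=4 fwd=0
After 5 (back): cur=A back=3 fwd=1
After 6 (visit(J)): cur=J back=4 fwd=0
After 7 (visit(R)): cur=R back=5 fwd=0
After 8 (visit(V)): cur=V back=6 fwd=0
After 9 (back): cur=R back=5 fwd=1
After 10 (visit(F)): cur=F back=6 fwd=0
After 11 (back): cur=R back=5 fwd=1

Answer: yes yes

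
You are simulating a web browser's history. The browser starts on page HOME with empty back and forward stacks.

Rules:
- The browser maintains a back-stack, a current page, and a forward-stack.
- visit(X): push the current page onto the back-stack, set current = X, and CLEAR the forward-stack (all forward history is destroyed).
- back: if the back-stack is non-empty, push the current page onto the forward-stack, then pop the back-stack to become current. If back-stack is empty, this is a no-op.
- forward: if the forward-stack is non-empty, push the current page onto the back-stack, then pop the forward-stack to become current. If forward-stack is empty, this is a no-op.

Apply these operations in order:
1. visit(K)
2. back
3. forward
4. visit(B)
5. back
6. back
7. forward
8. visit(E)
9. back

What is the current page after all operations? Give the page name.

After 1 (visit(K)): cur=K back=1 fwd=0
After 2 (back): cur=HOME back=0 fwd=1
After 3 (forward): cur=K back=1 fwd=0
After 4 (visit(B)): cur=B back=2 fwd=0
After 5 (back): cur=K back=1 fwd=1
After 6 (back): cur=HOME back=0 fwd=2
After 7 (forward): cur=K back=1 fwd=1
After 8 (visit(E)): cur=E back=2 fwd=0
After 9 (back): cur=K back=1 fwd=1

Answer: K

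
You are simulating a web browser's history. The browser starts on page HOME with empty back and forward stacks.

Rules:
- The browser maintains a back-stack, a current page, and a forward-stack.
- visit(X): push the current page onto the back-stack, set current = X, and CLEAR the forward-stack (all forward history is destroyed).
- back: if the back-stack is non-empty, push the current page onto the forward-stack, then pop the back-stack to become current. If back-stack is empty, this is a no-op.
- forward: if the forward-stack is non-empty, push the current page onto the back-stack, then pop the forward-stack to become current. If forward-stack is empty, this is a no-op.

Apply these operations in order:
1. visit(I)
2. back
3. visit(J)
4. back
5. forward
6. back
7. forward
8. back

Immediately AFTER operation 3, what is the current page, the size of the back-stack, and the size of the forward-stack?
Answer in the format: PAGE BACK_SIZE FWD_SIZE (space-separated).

After 1 (visit(I)): cur=I back=1 fwd=0
After 2 (back): cur=HOME back=0 fwd=1
After 3 (visit(J)): cur=J back=1 fwd=0

J 1 0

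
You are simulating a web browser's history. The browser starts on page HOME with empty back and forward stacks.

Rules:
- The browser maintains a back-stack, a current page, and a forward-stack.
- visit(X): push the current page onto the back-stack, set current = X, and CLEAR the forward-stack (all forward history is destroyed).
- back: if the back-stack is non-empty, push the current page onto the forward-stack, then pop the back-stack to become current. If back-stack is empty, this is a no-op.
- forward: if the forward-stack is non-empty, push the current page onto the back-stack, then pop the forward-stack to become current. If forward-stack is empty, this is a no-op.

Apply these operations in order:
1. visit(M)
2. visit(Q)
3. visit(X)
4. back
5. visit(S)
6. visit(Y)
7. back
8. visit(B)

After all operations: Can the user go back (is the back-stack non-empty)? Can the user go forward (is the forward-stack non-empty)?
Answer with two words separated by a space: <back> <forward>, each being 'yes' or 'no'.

After 1 (visit(M)): cur=M back=1 fwd=0
After 2 (visit(Q)): cur=Q back=2 fwd=0
After 3 (visit(X)): cur=X back=3 fwd=0
After 4 (back): cur=Q back=2 fwd=1
After 5 (visit(S)): cur=S back=3 fwd=0
After 6 (visit(Y)): cur=Y back=4 fwd=0
After 7 (back): cur=S back=3 fwd=1
After 8 (visit(B)): cur=B back=4 fwd=0

Answer: yes no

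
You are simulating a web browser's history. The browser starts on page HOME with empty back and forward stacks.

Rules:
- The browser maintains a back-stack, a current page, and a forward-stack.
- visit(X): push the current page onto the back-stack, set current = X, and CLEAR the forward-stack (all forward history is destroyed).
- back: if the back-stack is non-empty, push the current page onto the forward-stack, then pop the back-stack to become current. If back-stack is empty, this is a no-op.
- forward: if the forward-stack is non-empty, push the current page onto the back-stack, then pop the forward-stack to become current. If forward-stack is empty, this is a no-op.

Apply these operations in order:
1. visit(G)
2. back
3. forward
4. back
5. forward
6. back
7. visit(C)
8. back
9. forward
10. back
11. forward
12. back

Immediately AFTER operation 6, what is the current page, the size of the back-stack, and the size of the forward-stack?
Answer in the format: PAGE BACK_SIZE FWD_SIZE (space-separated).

After 1 (visit(G)): cur=G back=1 fwd=0
After 2 (back): cur=HOME back=0 fwd=1
After 3 (forward): cur=G back=1 fwd=0
After 4 (back): cur=HOME back=0 fwd=1
After 5 (forward): cur=G back=1 fwd=0
After 6 (back): cur=HOME back=0 fwd=1

HOME 0 1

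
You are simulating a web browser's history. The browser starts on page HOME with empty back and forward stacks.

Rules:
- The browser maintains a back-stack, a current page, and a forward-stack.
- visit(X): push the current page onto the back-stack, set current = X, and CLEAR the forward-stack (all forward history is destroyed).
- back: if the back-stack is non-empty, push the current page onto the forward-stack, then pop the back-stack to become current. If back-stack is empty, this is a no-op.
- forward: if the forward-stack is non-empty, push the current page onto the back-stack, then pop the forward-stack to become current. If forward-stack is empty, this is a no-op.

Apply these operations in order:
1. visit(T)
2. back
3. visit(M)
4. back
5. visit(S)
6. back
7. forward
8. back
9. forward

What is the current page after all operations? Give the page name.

After 1 (visit(T)): cur=T back=1 fwd=0
After 2 (back): cur=HOME back=0 fwd=1
After 3 (visit(M)): cur=M back=1 fwd=0
After 4 (back): cur=HOME back=0 fwd=1
After 5 (visit(S)): cur=S back=1 fwd=0
After 6 (back): cur=HOME back=0 fwd=1
After 7 (forward): cur=S back=1 fwd=0
After 8 (back): cur=HOME back=0 fwd=1
After 9 (forward): cur=S back=1 fwd=0

Answer: S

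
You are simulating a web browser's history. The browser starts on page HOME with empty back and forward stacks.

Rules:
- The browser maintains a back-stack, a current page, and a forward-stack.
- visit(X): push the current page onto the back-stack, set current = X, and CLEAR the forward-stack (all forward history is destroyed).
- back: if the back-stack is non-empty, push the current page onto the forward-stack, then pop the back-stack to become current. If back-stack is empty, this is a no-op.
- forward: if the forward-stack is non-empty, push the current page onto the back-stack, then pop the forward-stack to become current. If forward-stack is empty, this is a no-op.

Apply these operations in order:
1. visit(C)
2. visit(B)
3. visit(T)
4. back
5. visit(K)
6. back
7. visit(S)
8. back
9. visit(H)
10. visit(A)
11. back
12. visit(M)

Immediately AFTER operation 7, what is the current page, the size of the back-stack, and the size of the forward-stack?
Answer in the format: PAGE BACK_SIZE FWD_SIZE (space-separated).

After 1 (visit(C)): cur=C back=1 fwd=0
After 2 (visit(B)): cur=B back=2 fwd=0
After 3 (visit(T)): cur=T back=3 fwd=0
After 4 (back): cur=B back=2 fwd=1
After 5 (visit(K)): cur=K back=3 fwd=0
After 6 (back): cur=B back=2 fwd=1
After 7 (visit(S)): cur=S back=3 fwd=0

S 3 0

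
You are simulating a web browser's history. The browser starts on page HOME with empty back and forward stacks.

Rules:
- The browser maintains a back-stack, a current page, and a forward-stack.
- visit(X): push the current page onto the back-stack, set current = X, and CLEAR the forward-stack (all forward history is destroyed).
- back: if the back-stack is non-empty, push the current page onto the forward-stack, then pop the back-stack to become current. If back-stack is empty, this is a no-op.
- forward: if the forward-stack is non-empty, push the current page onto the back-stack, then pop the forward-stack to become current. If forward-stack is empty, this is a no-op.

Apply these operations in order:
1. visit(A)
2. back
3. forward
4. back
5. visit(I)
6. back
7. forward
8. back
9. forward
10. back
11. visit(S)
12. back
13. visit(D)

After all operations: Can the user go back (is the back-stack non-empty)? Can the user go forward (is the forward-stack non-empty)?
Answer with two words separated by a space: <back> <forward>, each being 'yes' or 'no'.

Answer: yes no

Derivation:
After 1 (visit(A)): cur=A back=1 fwd=0
After 2 (back): cur=HOME back=0 fwd=1
After 3 (forward): cur=A back=1 fwd=0
After 4 (back): cur=HOME back=0 fwd=1
After 5 (visit(I)): cur=I back=1 fwd=0
After 6 (back): cur=HOME back=0 fwd=1
After 7 (forward): cur=I back=1 fwd=0
After 8 (back): cur=HOME back=0 fwd=1
After 9 (forward): cur=I back=1 fwd=0
After 10 (back): cur=HOME back=0 fwd=1
After 11 (visit(S)): cur=S back=1 fwd=0
After 12 (back): cur=HOME back=0 fwd=1
After 13 (visit(D)): cur=D back=1 fwd=0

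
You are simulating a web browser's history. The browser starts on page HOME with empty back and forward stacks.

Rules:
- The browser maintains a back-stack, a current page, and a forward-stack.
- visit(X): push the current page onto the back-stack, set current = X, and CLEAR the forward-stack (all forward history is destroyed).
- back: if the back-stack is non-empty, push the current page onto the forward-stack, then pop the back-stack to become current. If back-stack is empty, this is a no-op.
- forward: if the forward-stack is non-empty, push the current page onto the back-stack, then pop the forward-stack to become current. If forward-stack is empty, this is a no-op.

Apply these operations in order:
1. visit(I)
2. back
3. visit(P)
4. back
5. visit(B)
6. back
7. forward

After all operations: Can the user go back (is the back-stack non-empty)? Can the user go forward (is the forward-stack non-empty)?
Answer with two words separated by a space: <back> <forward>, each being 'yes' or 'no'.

After 1 (visit(I)): cur=I back=1 fwd=0
After 2 (back): cur=HOME back=0 fwd=1
After 3 (visit(P)): cur=P back=1 fwd=0
After 4 (back): cur=HOME back=0 fwd=1
After 5 (visit(B)): cur=B back=1 fwd=0
After 6 (back): cur=HOME back=0 fwd=1
After 7 (forward): cur=B back=1 fwd=0

Answer: yes no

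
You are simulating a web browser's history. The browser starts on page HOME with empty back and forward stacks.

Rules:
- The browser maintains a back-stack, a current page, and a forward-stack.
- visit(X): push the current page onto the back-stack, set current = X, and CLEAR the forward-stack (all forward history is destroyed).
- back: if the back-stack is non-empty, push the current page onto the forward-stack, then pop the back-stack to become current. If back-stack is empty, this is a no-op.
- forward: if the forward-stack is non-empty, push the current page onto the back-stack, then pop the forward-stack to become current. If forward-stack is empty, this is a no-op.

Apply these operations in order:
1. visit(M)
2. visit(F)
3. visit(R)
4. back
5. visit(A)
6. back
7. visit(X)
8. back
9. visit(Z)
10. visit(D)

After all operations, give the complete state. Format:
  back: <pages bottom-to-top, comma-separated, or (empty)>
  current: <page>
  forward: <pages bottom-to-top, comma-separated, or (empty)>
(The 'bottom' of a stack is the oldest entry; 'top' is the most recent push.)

After 1 (visit(M)): cur=M back=1 fwd=0
After 2 (visit(F)): cur=F back=2 fwd=0
After 3 (visit(R)): cur=R back=3 fwd=0
After 4 (back): cur=F back=2 fwd=1
After 5 (visit(A)): cur=A back=3 fwd=0
After 6 (back): cur=F back=2 fwd=1
After 7 (visit(X)): cur=X back=3 fwd=0
After 8 (back): cur=F back=2 fwd=1
After 9 (visit(Z)): cur=Z back=3 fwd=0
After 10 (visit(D)): cur=D back=4 fwd=0

Answer: back: HOME,M,F,Z
current: D
forward: (empty)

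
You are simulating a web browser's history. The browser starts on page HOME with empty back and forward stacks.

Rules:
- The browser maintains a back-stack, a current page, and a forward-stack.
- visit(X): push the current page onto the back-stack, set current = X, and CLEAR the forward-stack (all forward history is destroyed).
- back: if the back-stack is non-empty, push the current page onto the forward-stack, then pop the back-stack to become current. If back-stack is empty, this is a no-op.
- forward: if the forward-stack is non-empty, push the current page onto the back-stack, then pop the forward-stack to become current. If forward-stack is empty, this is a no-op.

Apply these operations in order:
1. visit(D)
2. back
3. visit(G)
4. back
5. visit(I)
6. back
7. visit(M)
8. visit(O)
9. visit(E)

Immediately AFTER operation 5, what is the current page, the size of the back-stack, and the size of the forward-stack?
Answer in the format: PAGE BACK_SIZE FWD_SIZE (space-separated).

After 1 (visit(D)): cur=D back=1 fwd=0
After 2 (back): cur=HOME back=0 fwd=1
After 3 (visit(G)): cur=G back=1 fwd=0
After 4 (back): cur=HOME back=0 fwd=1
After 5 (visit(I)): cur=I back=1 fwd=0

I 1 0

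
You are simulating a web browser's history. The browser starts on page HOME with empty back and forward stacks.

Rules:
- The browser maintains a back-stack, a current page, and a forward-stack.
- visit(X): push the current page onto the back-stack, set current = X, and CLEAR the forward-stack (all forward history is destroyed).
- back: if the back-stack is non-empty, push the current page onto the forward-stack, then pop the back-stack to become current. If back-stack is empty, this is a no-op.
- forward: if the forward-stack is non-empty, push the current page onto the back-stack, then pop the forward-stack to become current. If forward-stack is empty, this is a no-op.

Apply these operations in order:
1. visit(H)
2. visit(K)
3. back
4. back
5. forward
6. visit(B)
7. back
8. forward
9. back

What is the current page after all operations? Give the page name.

Answer: H

Derivation:
After 1 (visit(H)): cur=H back=1 fwd=0
After 2 (visit(K)): cur=K back=2 fwd=0
After 3 (back): cur=H back=1 fwd=1
After 4 (back): cur=HOME back=0 fwd=2
After 5 (forward): cur=H back=1 fwd=1
After 6 (visit(B)): cur=B back=2 fwd=0
After 7 (back): cur=H back=1 fwd=1
After 8 (forward): cur=B back=2 fwd=0
After 9 (back): cur=H back=1 fwd=1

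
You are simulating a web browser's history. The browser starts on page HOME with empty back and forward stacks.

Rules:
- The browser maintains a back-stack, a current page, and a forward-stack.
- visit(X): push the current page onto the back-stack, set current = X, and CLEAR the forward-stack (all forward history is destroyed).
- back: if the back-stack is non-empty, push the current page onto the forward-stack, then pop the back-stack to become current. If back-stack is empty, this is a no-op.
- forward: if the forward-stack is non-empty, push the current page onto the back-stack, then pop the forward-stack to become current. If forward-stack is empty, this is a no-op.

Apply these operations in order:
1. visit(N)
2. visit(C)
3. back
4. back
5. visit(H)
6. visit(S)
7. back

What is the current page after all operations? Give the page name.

Answer: H

Derivation:
After 1 (visit(N)): cur=N back=1 fwd=0
After 2 (visit(C)): cur=C back=2 fwd=0
After 3 (back): cur=N back=1 fwd=1
After 4 (back): cur=HOME back=0 fwd=2
After 5 (visit(H)): cur=H back=1 fwd=0
After 6 (visit(S)): cur=S back=2 fwd=0
After 7 (back): cur=H back=1 fwd=1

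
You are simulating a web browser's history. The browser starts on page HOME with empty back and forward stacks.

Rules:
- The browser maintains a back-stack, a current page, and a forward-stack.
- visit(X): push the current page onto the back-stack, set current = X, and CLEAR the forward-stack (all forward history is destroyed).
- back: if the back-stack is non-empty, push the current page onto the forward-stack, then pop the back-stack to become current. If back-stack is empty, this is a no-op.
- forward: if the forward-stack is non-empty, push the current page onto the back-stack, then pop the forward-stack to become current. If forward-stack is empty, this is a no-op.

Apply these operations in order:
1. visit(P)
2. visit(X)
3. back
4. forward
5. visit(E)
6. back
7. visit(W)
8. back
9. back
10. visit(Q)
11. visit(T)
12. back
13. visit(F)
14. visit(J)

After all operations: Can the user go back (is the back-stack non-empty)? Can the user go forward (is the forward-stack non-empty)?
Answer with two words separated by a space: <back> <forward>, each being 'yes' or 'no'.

After 1 (visit(P)): cur=P back=1 fwd=0
After 2 (visit(X)): cur=X back=2 fwd=0
After 3 (back): cur=P back=1 fwd=1
After 4 (forward): cur=X back=2 fwd=0
After 5 (visit(E)): cur=E back=3 fwd=0
After 6 (back): cur=X back=2 fwd=1
After 7 (visit(W)): cur=W back=3 fwd=0
After 8 (back): cur=X back=2 fwd=1
After 9 (back): cur=P back=1 fwd=2
After 10 (visit(Q)): cur=Q back=2 fwd=0
After 11 (visit(T)): cur=T back=3 fwd=0
After 12 (back): cur=Q back=2 fwd=1
After 13 (visit(F)): cur=F back=3 fwd=0
After 14 (visit(J)): cur=J back=4 fwd=0

Answer: yes no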